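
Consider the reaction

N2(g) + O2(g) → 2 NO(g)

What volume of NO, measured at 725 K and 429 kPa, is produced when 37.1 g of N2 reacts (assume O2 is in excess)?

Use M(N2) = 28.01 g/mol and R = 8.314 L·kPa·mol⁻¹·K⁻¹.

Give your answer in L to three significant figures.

n(N2) = 37.10 / 28.01 = 1.325 mol
n(NO) = (2/1) × 1.325 = 2.650 mol
V = nRT/P = 2.650 × 8.314 × 725 / 429 = 37.23 L

37.2 L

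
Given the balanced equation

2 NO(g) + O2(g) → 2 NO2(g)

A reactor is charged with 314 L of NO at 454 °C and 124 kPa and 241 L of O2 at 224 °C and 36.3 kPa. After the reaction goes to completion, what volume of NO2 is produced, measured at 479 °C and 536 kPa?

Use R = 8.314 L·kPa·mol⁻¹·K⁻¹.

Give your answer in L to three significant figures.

n(NO) = PV/RT = (124 × 314) / (8.314 × 727.15) = 6.440 mol
n(O2) = PV/RT = (36.3 × 241) / (8.314 × 497.15) = 2.117 mol
For 6.440 mol NO, stoichiometry requires (1/2) × 6.440 = 3.220 mol O2; 2.117 mol is available, so O2 is limiting.
n(NO2) = (2/1) × 2.117 = 4.234 mol
V(NO2) = nRT/P = 4.234 × 8.314 × 752.15 / 536 = 49.40 L

49.4 L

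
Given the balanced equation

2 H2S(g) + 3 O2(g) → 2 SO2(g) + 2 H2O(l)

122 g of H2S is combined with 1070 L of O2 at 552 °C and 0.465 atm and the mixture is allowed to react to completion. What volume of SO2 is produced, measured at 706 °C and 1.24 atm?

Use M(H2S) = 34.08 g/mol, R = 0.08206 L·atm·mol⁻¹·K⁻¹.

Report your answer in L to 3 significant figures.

n(H2S) = 122 / 34.08 = 3.580 mol
n(O2) = PV/RT = (0.465 × 1070) / (0.08206 × 825.15) = 7.348 mol
For 3.580 mol H2S, stoichiometry requires (3/2) × 3.580 = 5.370 mol O2; 7.348 mol is available, so H2S is limiting.
n(SO2) = (2/2) × 3.580 = 3.580 mol
V(SO2) = nRT/P = 3.580 × 0.08206 × 979.15 / 1.24 = 232.0 L

232 L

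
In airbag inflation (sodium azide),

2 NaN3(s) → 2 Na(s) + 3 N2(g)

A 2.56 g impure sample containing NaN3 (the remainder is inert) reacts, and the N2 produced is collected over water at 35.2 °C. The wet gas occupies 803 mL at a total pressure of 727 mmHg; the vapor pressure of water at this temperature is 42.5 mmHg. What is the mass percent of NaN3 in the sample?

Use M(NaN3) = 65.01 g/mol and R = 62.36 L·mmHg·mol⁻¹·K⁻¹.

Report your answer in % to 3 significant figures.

P(N2) = 727 − 42.5 = 684.5 mmHg
n(N2) = PV/RT = (684.5 × 0.8030) / (62.36 × 308.35) = 0.02859 mol
n(NaN3) = (2/3) × 0.02859 = 0.01906 mol
m(NaN3) = 0.01906 × 65.01 = 1.239 g
%NaN3 = 1.239 / 2.56 × 100 = 48.40%

48.4 %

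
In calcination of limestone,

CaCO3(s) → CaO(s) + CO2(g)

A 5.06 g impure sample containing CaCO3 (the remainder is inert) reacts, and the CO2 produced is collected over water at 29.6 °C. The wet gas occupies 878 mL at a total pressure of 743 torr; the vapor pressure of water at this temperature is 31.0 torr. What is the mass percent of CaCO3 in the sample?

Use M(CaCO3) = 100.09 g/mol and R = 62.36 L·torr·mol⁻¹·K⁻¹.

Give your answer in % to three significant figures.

P(CO2) = 743 − 31.0 = 712.0 torr
n(CO2) = PV/RT = (712.0 × 0.8780) / (62.36 × 302.75) = 0.03311 mol
n(CaCO3) = (1/1) × 0.03311 = 0.03311 mol
m(CaCO3) = 0.03311 × 100.09 = 3.314 g
%CaCO3 = 3.314 / 5.06 × 100 = 65.49%

65.5 %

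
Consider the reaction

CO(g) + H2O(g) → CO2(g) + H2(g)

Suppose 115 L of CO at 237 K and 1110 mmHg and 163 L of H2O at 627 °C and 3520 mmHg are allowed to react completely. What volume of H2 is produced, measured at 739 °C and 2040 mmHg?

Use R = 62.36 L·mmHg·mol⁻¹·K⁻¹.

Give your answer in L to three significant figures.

n(CO) = PV/RT = (1110 × 115) / (62.36 × 237) = 8.637 mol
n(H2O) = PV/RT = (3520 × 163) / (62.36 × 900.15) = 10.22 mol
For 8.637 mol CO, stoichiometry requires (1/1) × 8.637 = 8.637 mol H2O; 10.22 mol is available, so CO is limiting.
n(H2) = (1/1) × 8.637 = 8.637 mol
V(H2) = nRT/P = 8.637 × 62.36 × 1012.15 / 2040 = 267.2 L

267 L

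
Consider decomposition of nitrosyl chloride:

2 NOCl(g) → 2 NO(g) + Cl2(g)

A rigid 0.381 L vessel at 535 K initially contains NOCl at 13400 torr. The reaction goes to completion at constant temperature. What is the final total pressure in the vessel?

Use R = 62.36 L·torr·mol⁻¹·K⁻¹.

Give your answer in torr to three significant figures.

At constant T and V, P ∝ n(gas): 2 mol gas → 3 mol gas.
P_final = (3/2) × 13400 = 20100 torr

20100 torr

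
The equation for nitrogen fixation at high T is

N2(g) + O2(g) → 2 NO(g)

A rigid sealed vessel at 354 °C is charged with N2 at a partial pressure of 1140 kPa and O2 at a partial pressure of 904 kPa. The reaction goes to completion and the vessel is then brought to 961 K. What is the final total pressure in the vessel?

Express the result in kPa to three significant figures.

3130 kPa

At constant V, partial pressures at 354 °C are proportional to moles, so apply stoichiometry directly to pressures.
P(O2) required for 1140 kPa of N2 = (1/1) × 1140 = 1140 kPa; available 904 kPa, so O2 is limiting.
P(N2) remaining = 1140 − (1/1) × 904 = 236.0 kPa
P(gaseous products) = (2)/1 × 904 = 1808 kPa
P_total at 354 °C = 236.0 + 1808 = 2044 kPa
Scaling to 961 K: P = 2044 × 961/627.15 = 3132 kPa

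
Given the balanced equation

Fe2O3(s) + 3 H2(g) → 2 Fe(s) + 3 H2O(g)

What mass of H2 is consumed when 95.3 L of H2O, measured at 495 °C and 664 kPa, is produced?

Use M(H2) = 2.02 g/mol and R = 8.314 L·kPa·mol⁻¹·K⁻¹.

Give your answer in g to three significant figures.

20.0 g

n(H2O) = PV/RT = (664 × 95.3) / (8.314 × 768.15) = 9.908 mol
n(H2) = (3/3) × 9.908 = 9.908 mol
m(H2) = 9.908 × 2.02 = 20.01 g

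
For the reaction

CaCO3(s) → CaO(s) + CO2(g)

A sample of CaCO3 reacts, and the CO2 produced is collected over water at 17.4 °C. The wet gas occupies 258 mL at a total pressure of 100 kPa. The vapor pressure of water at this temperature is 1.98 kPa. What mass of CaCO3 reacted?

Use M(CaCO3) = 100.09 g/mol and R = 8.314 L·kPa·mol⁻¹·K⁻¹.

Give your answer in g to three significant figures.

1.05 g

P(CO2) = 100 − 1.98 = 98.02 kPa
n(CO2) = PV/RT = (98.02 × 0.2580) / (8.314 × 290.55) = 0.01047 mol
n(CaCO3) = (1/1) × 0.01047 = 0.01047 mol
m(CaCO3) = 0.01047 × 100.09 = 1.048 g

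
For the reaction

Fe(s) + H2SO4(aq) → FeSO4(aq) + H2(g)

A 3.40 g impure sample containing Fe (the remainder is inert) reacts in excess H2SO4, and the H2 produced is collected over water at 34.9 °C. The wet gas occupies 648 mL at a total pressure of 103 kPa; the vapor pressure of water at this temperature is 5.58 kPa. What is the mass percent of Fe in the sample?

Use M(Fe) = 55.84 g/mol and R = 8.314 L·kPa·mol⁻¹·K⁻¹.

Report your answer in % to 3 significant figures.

40.5 %

P(H2) = 103 − 5.58 = 97.42 kPa
n(H2) = PV/RT = (97.42 × 0.6480) / (8.314 × 308.05) = 0.02465 mol
n(Fe) = (1/1) × 0.02465 = 0.02465 mol
m(Fe) = 0.02465 × 55.84 = 1.376 g
%Fe = 1.376 / 3.40 × 100 = 40.47%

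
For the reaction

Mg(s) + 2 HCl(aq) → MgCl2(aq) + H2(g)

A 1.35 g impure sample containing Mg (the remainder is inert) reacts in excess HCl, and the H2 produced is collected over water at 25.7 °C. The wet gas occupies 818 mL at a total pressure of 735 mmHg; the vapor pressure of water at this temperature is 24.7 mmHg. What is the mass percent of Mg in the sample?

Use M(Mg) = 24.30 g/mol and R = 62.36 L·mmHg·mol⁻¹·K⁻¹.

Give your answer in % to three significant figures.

56.1 %

P(H2) = 735 − 24.7 = 710.3 mmHg
n(H2) = PV/RT = (710.3 × 0.8180) / (62.36 × 298.85) = 0.03118 mol
n(Mg) = (1/1) × 0.03118 = 0.03118 mol
m(Mg) = 0.03118 × 24.30 = 0.7577 g
%Mg = 0.7577 / 1.35 × 100 = 56.13%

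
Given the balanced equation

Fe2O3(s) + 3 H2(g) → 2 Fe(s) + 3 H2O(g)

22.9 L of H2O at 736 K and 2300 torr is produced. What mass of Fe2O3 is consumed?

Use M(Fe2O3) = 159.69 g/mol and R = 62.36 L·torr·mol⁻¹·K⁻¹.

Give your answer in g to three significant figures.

n(H2O) = PV/RT = (2300 × 22.9) / (62.36 × 736) = 1.148 mol
n(Fe2O3) = (1/3) × 1.148 = 0.3827 mol
m(Fe2O3) = 0.3827 × 159.69 = 61.11 g

61.1 g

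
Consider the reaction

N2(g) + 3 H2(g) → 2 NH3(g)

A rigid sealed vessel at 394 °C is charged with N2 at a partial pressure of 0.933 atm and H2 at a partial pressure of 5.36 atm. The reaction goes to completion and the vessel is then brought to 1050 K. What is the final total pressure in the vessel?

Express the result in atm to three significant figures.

Because the vessel is rigid and T is held at 394 °C, work the stoichiometry in partial pressures (P_i = n_iRT/V).
P(H2) required for 0.933 atm of N2 = (3/1) × 0.933 = 2.799 atm; available 5.36 atm, so N2 is limiting.
P(H2) remaining = 5.36 − (3/1) × 0.933 = 2.561 atm
P(gaseous products) = (2)/1 × 0.933 = 1.866 atm
P_total at 394 °C = 2.561 + 1.866 = 4.427 atm
Scaling to 1050 K: P = 4.427 × 1050/667.15 = 6.967 atm

6.97 atm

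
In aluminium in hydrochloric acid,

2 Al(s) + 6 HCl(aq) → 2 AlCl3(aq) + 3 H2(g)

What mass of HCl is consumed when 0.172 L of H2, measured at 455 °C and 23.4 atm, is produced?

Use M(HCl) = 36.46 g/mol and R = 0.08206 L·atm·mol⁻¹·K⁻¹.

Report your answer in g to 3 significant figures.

n(H2) = PV/RT = (23.4 × 0.172) / (0.08206 × 728.15) = 0.06736 mol
n(HCl) = (6/3) × 0.06736 = 0.1347 mol
m(HCl) = 0.1347 × 36.46 = 4.911 g

4.91 g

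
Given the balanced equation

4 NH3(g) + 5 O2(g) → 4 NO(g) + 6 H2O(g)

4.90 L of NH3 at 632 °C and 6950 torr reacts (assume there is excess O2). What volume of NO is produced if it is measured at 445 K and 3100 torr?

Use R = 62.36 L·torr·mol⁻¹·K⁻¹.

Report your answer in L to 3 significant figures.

n(NH3) = PV/RT = (6950 × 4.90) / (62.36 × 905.15) = 0.6033 mol
n(NO) = (4/4) × 0.6033 = 0.6033 mol
V = nRT/P = 0.6033 × 62.36 × 445 / 3100 = 5.401 L

5.40 L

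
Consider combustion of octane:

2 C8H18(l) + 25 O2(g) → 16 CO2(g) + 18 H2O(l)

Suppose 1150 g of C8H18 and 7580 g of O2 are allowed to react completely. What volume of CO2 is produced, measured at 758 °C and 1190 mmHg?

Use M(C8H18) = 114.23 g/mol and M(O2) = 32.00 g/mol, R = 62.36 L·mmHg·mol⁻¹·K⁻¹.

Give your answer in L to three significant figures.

n(C8H18) = 1150 / 114.23 = 10.07 mol
n(O2) = 7580 / 32.00 = 236.9 mol
For 10.07 mol C8H18, stoichiometry requires (25/2) × 10.07 = 125.9 mol O2; 236.9 mol is available, so C8H18 is limiting.
n(CO2) = (16/2) × 10.07 = 80.56 mol
V(CO2) = nRT/P = 80.56 × 62.36 × 1031.15 / 1190 = 4353 L

4350 L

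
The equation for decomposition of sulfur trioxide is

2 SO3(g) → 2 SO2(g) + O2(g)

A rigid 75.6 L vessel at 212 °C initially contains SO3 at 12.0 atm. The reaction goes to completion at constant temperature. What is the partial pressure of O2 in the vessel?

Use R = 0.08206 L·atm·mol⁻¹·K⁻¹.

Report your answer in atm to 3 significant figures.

n(SO3)₀ = PV/RT = (12.0 × 75.6) / (0.08206 × 485.15) = 22.79 mol
n(O2) = (1/2) × 22.79 = 11.39 mol
P(O2) = nRT/V = 11.39 × 0.08206 × 485.15 / 75.6 = 5.998 atm

6.00 atm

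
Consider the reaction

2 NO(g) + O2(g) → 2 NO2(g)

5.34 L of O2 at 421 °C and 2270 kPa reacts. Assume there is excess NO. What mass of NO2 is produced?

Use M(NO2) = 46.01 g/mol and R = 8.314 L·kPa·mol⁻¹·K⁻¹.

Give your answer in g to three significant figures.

193 g

n(O2) = PV/RT = (2270 × 5.34) / (8.314 × 694.15) = 2.100 mol
n(NO2) = (2/1) × 2.100 = 4.200 mol
m(NO2) = 4.200 × 46.01 = 193.2 g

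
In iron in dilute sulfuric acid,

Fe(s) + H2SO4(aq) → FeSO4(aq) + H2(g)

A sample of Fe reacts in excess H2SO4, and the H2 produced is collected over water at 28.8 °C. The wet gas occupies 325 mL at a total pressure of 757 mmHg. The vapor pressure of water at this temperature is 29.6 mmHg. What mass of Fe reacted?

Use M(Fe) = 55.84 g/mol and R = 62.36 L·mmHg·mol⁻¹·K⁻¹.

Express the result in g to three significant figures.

0.701 g

P(H2) = 757 − 29.6 = 727.4 mmHg
n(H2) = PV/RT = (727.4 × 0.3250) / (62.36 × 301.95) = 0.01255 mol
n(Fe) = (1/1) × 0.01255 = 0.01255 mol
m(Fe) = 0.01255 × 55.84 = 0.7008 g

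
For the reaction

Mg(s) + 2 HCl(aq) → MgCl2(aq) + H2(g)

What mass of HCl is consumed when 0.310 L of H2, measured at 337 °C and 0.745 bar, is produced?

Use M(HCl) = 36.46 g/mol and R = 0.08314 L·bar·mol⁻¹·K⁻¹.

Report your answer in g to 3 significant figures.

0.332 g

n(H2) = PV/RT = (0.745 × 0.310) / (0.08314 × 610.15) = 0.004553 mol
n(HCl) = (2/1) × 0.004553 = 0.009106 mol
m(HCl) = 0.009106 × 36.46 = 0.3320 g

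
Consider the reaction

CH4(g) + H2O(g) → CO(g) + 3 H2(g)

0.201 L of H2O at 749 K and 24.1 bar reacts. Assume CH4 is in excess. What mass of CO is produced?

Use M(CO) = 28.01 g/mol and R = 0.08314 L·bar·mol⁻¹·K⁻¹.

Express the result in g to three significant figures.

n(H2O) = PV/RT = (24.1 × 0.201) / (0.08314 × 749) = 0.07779 mol
n(CO) = (1/1) × 0.07779 = 0.07779 mol
m(CO) = 0.07779 × 28.01 = 2.179 g

2.18 g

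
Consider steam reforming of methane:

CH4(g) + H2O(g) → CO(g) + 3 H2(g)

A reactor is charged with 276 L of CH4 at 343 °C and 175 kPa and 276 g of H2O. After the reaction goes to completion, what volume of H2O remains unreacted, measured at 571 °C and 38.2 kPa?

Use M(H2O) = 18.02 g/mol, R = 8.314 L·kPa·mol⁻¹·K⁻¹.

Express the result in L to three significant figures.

n(CH4) = PV/RT = (175 × 276) / (8.314 × 616.15) = 9.429 mol
n(H2O) = 276 / 18.02 = 15.32 mol
For 9.429 mol CH4, stoichiometry requires (1/1) × 9.429 = 9.429 mol H2O; 15.32 mol is available, so CH4 is limiting.
n(H2O) consumed = (1/1) × 9.429 = 9.429 mol; remaining = 15.32 − 9.429 = 5.891 mol
V(H2O) = nRT/P = 5.891 × 8.314 × 844.15 / 38.2 = 1082 L

1080 L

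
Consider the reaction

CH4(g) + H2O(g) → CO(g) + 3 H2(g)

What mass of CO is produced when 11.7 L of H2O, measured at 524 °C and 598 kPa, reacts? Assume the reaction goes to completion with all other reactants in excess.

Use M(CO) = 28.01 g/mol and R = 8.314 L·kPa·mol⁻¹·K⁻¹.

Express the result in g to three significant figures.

n(H2O) = PV/RT = (598 × 11.7) / (8.314 × 797.15) = 1.056 mol
n(CO) = (1/1) × 1.056 = 1.056 mol
m(CO) = 1.056 × 28.01 = 29.58 g

29.6 g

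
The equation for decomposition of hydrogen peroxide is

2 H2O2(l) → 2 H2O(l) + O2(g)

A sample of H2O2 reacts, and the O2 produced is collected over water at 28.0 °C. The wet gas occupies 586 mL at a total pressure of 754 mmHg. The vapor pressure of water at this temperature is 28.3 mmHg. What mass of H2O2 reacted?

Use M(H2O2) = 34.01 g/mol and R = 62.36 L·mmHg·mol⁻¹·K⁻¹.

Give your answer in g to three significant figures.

P(O2) = 754 − 28.3 = 725.7 mmHg
n(O2) = PV/RT = (725.7 × 0.5860) / (62.36 × 301.15) = 0.02264 mol
n(H2O2) = (2/1) × 0.02264 = 0.04528 mol
m(H2O2) = 0.04528 × 34.01 = 1.540 g

1.54 g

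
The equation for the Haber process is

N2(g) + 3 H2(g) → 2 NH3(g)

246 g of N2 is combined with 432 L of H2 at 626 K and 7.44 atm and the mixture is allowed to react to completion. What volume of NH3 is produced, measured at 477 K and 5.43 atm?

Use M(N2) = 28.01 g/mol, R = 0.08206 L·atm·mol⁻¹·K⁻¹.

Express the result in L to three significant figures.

127 L

n(N2) = 246 / 28.01 = 8.783 mol
n(H2) = PV/RT = (7.44 × 432) / (0.08206 × 626) = 62.57 mol
For 8.783 mol N2, stoichiometry requires (3/1) × 8.783 = 26.35 mol H2; 62.57 mol is available, so N2 is limiting.
n(NH3) = (2/1) × 8.783 = 17.57 mol
V(NH3) = nRT/P = 17.57 × 0.08206 × 477 / 5.43 = 126.7 L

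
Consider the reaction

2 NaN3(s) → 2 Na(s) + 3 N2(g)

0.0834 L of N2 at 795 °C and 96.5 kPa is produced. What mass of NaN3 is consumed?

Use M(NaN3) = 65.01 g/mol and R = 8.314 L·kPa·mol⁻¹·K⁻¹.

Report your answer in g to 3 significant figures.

n(N2) = PV/RT = (96.5 × 0.0834) / (8.314 × 1068.15) = 0.0009063 mol
n(NaN3) = (2/3) × 0.0009063 = 0.0006042 mol
m(NaN3) = 0.0006042 × 65.01 = 0.03928 g

0.0393 g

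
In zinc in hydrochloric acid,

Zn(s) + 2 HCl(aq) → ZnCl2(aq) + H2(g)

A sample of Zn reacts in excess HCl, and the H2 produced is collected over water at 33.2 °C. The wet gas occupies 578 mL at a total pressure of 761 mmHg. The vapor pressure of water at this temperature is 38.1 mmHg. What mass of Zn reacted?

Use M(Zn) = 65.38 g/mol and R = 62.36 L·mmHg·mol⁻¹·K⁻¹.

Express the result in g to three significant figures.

P(H2) = 761 − 38.1 = 722.9 mmHg
n(H2) = PV/RT = (722.9 × 0.5780) / (62.36 × 306.35) = 0.02187 mol
n(Zn) = (1/1) × 0.02187 = 0.02187 mol
m(Zn) = 0.02187 × 65.38 = 1.430 g

1.43 g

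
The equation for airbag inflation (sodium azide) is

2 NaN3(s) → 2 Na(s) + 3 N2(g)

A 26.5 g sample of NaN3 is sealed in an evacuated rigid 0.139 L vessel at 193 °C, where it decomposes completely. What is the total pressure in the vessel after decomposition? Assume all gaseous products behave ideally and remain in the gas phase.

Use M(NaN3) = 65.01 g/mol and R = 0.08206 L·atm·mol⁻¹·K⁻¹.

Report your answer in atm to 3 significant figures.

n(NaN3) = 26.5 / 65.01 = 0.4076 mol
n(gas produced) = (3/2) × 0.4076 = 0.6114 mol
P = nRT/V = 0.6114 × 0.08206 × 466.15 / 0.139 = 168.3 atm

168 atm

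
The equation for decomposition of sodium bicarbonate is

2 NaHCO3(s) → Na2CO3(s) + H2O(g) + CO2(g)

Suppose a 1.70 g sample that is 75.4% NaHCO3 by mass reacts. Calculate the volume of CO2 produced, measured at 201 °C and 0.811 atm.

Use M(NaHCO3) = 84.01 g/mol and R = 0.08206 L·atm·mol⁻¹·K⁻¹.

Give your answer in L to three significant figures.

mass of NaHCO3 = 1.70 × 75.4/100 = 1.282 g
n(NaHCO3) = 1.282 / 84.01 = 0.01526 mol
n(CO2) = (1/2) × 0.01526 = 0.007630 mol
V = nRT/P = 0.007630 × 0.08206 × 474.15 / 0.811 = 0.3661 L

0.366 L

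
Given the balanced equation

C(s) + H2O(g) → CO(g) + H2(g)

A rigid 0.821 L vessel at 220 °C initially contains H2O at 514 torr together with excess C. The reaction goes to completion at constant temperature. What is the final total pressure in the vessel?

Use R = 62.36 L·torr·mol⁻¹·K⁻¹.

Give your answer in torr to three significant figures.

1030 torr

Rigid vessel, constant T ⇒ P scales with total gas moles (1 → 2).
P_final = (2/1) × 514 = 1028 torr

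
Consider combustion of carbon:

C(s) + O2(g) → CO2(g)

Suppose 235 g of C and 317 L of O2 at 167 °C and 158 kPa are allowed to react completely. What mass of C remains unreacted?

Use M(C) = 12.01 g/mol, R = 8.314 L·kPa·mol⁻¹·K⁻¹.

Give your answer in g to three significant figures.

n(C) = 235 / 12.01 = 19.57 mol
n(O2) = PV/RT = (158 × 317) / (8.314 × 440.15) = 13.69 mol
For 19.57 mol C, stoichiometry requires (1/1) × 19.57 = 19.57 mol O2; 13.69 mol is available, so O2 is limiting.
n(C) consumed = (1/1) × 13.69 = 13.69 mol; remaining = 19.57 − 13.69 = 5.880 mol
m(C) = 5.880 × 12.01 = 70.62 g

70.6 g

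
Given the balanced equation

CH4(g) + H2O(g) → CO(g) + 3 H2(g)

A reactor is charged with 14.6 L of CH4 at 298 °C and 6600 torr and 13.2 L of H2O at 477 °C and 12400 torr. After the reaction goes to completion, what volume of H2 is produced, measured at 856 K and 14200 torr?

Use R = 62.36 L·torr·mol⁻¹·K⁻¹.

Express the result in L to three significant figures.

30.5 L

n(CH4) = PV/RT = (6600 × 14.6) / (62.36 × 571.15) = 2.705 mol
n(H2O) = PV/RT = (12400 × 13.2) / (62.36 × 750.15) = 3.499 mol
For 2.705 mol CH4, stoichiometry requires (1/1) × 2.705 = 2.705 mol H2O; 3.499 mol is available, so CH4 is limiting.
n(H2) = (3/1) × 2.705 = 8.115 mol
V(H2) = nRT/P = 8.115 × 62.36 × 856 / 14200 = 30.51 L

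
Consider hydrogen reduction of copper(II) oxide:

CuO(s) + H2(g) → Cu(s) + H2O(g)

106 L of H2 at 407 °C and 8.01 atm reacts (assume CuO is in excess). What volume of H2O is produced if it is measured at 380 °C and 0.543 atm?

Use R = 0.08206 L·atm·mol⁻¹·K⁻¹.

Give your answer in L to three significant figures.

n(H2) = PV/RT = (8.01 × 106) / (0.08206 × 680.15) = 15.21 mol
n(H2O) = (1/1) × 15.21 = 15.21 mol
V = nRT/P = 15.21 × 0.08206 × 653.15 / 0.543 = 1501 L

1500 L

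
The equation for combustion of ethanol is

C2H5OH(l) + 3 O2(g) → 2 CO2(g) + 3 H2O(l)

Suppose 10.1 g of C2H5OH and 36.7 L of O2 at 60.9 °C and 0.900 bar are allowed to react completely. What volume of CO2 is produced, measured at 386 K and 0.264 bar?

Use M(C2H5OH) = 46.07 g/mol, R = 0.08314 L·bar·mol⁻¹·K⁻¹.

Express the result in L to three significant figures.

53.3 L

n(C2H5OH) = 10.1 / 46.07 = 0.2192 mol
n(O2) = PV/RT = (0.900 × 36.7) / (0.08314 × 334.05) = 1.189 mol
For 0.2192 mol C2H5OH, stoichiometry requires (3/1) × 0.2192 = 0.6576 mol O2; 1.189 mol is available, so C2H5OH is limiting.
n(CO2) = (2/1) × 0.2192 = 0.4384 mol
V(CO2) = nRT/P = 0.4384 × 0.08314 × 386 / 0.264 = 53.29 L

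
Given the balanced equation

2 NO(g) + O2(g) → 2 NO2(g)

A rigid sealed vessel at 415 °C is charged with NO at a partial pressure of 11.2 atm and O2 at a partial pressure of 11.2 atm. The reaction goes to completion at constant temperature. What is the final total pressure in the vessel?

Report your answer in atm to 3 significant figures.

Because the vessel is rigid and T is held at 415 °C, work the stoichiometry in partial pressures (P_i = n_iRT/V).
P(O2) required for 11.2 atm of NO = (1/2) × 11.2 = 5.600 atm; available 11.2 atm, so NO is limiting.
P(O2) remaining = 11.2 − (1/2) × 11.2 = 5.600 atm
P(gaseous products) = (2)/2 × 11.2 = 11.20 atm
P_total at 415 °C = 5.600 + 11.20 = 16.80 atm

16.8 atm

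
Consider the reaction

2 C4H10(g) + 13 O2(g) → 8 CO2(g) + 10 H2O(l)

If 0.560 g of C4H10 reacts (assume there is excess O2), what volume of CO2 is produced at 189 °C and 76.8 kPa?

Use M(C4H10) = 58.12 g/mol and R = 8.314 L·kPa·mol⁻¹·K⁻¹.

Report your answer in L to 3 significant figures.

1.93 L

n(C4H10) = 0.5600 / 58.12 = 0.009635 mol
n(CO2) = (8/2) × 0.009635 = 0.03854 mol
V = nRT/P = 0.03854 × 8.314 × 462.15 / 76.8 = 1.928 L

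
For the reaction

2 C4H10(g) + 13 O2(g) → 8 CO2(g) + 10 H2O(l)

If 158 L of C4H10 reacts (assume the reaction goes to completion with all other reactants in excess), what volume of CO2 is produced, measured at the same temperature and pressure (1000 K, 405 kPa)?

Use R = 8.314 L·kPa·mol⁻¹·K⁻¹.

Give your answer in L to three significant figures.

632 L

At constant T and P, gas volumes are in the mole ratio: V(CO2) = (8/2) × 158 = 632.0 L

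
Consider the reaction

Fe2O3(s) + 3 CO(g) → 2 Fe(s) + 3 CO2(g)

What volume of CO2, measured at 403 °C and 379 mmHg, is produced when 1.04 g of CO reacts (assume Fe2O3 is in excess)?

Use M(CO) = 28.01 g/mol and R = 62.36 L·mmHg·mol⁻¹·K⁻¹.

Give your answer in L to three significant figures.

n(CO) = 1.040 / 28.01 = 0.03713 mol
n(CO2) = (3/3) × 0.03713 = 0.03713 mol
V = nRT/P = 0.03713 × 62.36 × 676.15 / 379 = 4.131 L

4.13 L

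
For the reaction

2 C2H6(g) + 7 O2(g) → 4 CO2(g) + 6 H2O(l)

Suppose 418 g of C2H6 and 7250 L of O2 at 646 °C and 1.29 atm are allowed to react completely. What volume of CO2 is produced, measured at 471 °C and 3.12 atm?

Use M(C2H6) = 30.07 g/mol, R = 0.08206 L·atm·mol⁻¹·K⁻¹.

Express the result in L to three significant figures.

544 L

n(C2H6) = 418 / 30.07 = 13.90 mol
n(O2) = PV/RT = (1.29 × 7250) / (0.08206 × 919.15) = 124.0 mol
For 13.90 mol C2H6, stoichiometry requires (7/2) × 13.90 = 48.65 mol O2; 124.0 mol is available, so C2H6 is limiting.
n(CO2) = (4/2) × 13.90 = 27.80 mol
V(CO2) = nRT/P = 27.80 × 0.08206 × 744.15 / 3.12 = 544.1 L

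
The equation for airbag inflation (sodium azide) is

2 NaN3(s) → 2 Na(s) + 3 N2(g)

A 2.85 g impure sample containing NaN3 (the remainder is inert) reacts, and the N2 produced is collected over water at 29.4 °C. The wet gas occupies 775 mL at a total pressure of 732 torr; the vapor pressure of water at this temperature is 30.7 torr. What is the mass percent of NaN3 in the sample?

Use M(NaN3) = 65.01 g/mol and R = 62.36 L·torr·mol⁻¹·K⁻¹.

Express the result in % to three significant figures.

P(N2) = 732 − 30.7 = 701.3 torr
n(N2) = PV/RT = (701.3 × 0.7750) / (62.36 × 302.55) = 0.02881 mol
n(NaN3) = (2/3) × 0.02881 = 0.01921 mol
m(NaN3) = 0.01921 × 65.01 = 1.249 g
%NaN3 = 1.249 / 2.85 × 100 = 43.82%

43.8 %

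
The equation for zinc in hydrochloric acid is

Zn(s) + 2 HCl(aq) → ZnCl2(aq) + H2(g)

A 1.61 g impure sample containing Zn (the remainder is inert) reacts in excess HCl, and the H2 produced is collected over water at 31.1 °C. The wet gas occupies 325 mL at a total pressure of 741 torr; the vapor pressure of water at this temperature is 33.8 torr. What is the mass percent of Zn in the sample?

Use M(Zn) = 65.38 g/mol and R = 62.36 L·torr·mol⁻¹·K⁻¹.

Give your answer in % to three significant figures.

P(H2) = 741 − 33.8 = 707.2 torr
n(H2) = PV/RT = (707.2 × 0.3250) / (62.36 × 304.25) = 0.01211 mol
n(Zn) = (1/1) × 0.01211 = 0.01211 mol
m(Zn) = 0.01211 × 65.38 = 0.7918 g
%Zn = 0.7918 / 1.61 × 100 = 49.18%

49.2 %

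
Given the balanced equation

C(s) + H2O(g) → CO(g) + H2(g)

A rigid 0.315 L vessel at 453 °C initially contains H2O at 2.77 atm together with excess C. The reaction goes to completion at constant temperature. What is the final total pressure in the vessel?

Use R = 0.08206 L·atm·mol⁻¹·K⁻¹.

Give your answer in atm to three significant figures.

At constant T and V, P ∝ n(gas): 1 mol gas → 2 mol gas.
P_final = (2/1) × 2.77 = 5.540 atm

5.54 atm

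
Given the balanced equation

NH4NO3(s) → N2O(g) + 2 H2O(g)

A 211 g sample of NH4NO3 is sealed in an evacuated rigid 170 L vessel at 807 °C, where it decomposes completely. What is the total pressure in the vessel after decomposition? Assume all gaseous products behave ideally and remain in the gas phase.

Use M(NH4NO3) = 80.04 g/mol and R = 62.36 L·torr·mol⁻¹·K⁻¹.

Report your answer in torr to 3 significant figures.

n(NH4NO3) = 211 / 80.04 = 2.636 mol
n(gas produced) = (3/1) × 2.636 = 7.908 mol
P = nRT/V = 7.908 × 62.36 × 1080.15 / 170 = 3133 torr

3130 torr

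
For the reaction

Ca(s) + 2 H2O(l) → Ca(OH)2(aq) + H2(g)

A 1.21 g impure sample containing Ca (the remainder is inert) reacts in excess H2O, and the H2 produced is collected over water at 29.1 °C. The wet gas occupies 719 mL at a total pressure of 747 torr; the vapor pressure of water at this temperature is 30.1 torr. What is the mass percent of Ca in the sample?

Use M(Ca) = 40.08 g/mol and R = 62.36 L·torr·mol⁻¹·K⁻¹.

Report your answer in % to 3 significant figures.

90.6 %

P(H2) = 747 − 30.1 = 716.9 torr
n(H2) = PV/RT = (716.9 × 0.7190) / (62.36 × 302.25) = 0.02735 mol
n(Ca) = (1/1) × 0.02735 = 0.02735 mol
m(Ca) = 0.02735 × 40.08 = 1.096 g
%Ca = 1.096 / 1.21 × 100 = 90.58%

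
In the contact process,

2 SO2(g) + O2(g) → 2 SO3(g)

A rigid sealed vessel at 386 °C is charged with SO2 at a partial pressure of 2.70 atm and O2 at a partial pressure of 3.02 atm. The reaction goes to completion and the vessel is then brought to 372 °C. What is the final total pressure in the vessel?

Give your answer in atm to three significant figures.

4.28 atm

With V and T fixed, P_i ∝ n_i, so the mole ratios apply directly to partial pressures at 386 °C.
P(O2) required for 2.70 atm of SO2 = (1/2) × 2.70 = 1.350 atm; available 3.02 atm, so SO2 is limiting.
P(O2) remaining = 3.02 − (1/2) × 2.70 = 1.670 atm
P(gaseous products) = (2)/2 × 2.70 = 2.700 atm
P_total at 386 °C = 1.670 + 2.700 = 4.370 atm
Scaling to 372 °C: P = 4.370 × 645.15/659.15 = 4.277 atm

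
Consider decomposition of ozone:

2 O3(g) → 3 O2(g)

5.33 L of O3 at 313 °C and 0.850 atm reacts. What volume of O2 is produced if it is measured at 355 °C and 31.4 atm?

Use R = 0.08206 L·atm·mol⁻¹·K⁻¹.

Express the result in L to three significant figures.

0.232 L

n(O3) = PV/RT = (0.850 × 5.33) / (0.08206 × 586.15) = 0.09419 mol
n(O2) = (3/2) × 0.09419 = 0.1413 mol
V = nRT/P = 0.1413 × 0.08206 × 628.15 / 31.4 = 0.2320 L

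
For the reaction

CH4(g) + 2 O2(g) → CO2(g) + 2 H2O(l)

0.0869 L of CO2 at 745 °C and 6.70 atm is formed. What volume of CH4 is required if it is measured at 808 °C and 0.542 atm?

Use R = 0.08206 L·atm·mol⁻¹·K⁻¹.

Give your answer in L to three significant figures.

n(CO2) = PV/RT = (6.70 × 0.0869) / (0.08206 × 1018.15) = 0.006969 mol
n(CH4) = (1/1) × 0.006969 = 0.006969 mol
V = nRT/P = 0.006969 × 0.08206 × 1081.15 / 0.542 = 1.141 L

1.14 L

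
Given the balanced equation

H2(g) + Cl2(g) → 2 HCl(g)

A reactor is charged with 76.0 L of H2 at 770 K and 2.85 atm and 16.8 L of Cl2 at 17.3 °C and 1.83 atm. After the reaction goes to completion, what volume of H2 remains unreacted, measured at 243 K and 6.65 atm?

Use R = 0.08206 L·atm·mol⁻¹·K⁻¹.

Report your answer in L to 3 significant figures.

n(H2) = PV/RT = (2.85 × 76.0) / (0.08206 × 770) = 3.428 mol
n(Cl2) = PV/RT = (1.83 × 16.8) / (0.08206 × 290.45) = 1.290 mol
For 3.428 mol H2, stoichiometry requires (1/1) × 3.428 = 3.428 mol Cl2; 1.290 mol is available, so Cl2 is limiting.
n(H2) consumed = (1/1) × 1.290 = 1.290 mol; remaining = 3.428 − 1.290 = 2.138 mol
V(H2) = nRT/P = 2.138 × 0.08206 × 243 / 6.65 = 6.411 L

6.41 L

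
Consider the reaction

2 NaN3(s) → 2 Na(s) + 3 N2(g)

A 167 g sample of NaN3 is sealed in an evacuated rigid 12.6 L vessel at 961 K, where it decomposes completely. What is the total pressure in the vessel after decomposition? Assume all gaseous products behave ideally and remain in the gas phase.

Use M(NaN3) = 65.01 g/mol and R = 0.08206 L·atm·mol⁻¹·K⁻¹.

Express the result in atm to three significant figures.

n(NaN3) = 167 / 65.01 = 2.569 mol
n(gas produced) = (3/2) × 2.569 = 3.853 mol
P = nRT/V = 3.853 × 0.08206 × 961 / 12.6 = 24.11 atm

24.1 atm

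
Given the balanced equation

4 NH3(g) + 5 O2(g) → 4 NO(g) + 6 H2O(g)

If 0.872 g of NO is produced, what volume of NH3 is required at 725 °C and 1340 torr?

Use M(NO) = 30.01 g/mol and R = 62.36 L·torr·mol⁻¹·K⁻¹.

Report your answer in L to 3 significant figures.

1.35 L

n(NO) = 0.8720 / 30.01 = 0.02906 mol
n(NH3) = (4/4) × 0.02906 = 0.02906 mol
V = nRT/P = 0.02906 × 62.36 × 998.15 / 1340 = 1.350 L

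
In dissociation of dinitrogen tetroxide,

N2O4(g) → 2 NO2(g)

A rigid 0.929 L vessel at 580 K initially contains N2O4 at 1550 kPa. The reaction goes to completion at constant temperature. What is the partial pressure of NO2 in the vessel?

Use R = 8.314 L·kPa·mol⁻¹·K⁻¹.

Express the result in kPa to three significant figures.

n(N2O4)₀ = PV/RT = (1550 × 0.929) / (8.314 × 580) = 0.2986 mol
n(NO2) = (2/1) × 0.2986 = 0.5972 mol
P(NO2) = nRT/V = 0.5972 × 8.314 × 580 / 0.929 = 3100 kPa

3100 kPa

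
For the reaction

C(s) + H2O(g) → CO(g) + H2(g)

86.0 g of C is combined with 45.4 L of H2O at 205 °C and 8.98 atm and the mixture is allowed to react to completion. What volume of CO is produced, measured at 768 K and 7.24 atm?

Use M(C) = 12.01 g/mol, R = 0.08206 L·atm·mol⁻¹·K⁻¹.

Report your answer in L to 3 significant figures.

n(C) = 86.0 / 12.01 = 7.161 mol
n(H2O) = PV/RT = (8.98 × 45.4) / (0.08206 × 478.15) = 10.39 mol
For 7.161 mol C, stoichiometry requires (1/1) × 7.161 = 7.161 mol H2O; 10.39 mol is available, so C is limiting.
n(CO) = (1/1) × 7.161 = 7.161 mol
V(CO) = nRT/P = 7.161 × 0.08206 × 768 / 7.24 = 62.33 L

62.3 L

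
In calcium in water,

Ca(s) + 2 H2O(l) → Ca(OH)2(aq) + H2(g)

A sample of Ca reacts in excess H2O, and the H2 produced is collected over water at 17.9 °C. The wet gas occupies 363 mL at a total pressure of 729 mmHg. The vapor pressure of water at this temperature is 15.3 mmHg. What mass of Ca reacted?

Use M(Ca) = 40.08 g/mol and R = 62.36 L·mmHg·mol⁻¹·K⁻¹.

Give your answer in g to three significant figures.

P(H2) = 729 − 15.3 = 713.7 mmHg
n(H2) = PV/RT = (713.7 × 0.3630) / (62.36 × 291.05) = 0.01427 mol
n(Ca) = (1/1) × 0.01427 = 0.01427 mol
m(Ca) = 0.01427 × 40.08 = 0.5719 g

0.572 g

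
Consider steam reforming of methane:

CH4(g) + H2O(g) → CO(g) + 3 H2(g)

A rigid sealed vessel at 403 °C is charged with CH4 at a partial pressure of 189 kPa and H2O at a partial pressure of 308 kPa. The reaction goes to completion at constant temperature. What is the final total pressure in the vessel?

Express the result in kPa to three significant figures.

875 kPa

At constant V, partial pressures at 403 °C are proportional to moles, so apply stoichiometry directly to pressures.
P(H2O) required for 189 kPa of CH4 = (1/1) × 189 = 189.0 kPa; available 308 kPa, so CH4 is limiting.
P(H2O) remaining = 308 − (1/1) × 189 = 119.0 kPa
P(gaseous products) = (1+3)/1 × 189 = 756.0 kPa
P_total at 403 °C = 119.0 + 756.0 = 875.0 kPa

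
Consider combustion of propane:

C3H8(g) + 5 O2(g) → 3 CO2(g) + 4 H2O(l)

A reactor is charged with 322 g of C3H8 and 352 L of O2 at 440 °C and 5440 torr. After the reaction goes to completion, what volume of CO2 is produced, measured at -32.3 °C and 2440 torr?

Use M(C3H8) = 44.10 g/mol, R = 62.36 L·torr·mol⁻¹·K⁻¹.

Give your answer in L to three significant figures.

n(C3H8) = 322 / 44.10 = 7.302 mol
n(O2) = PV/RT = (5440 × 352) / (62.36 × 713.15) = 43.06 mol
For 7.302 mol C3H8, stoichiometry requires (5/1) × 7.302 = 36.51 mol O2; 43.06 mol is available, so C3H8 is limiting.
n(CO2) = (3/1) × 7.302 = 21.91 mol
V(CO2) = nRT/P = 21.91 × 62.36 × 240.85 / 2440 = 134.9 L

135 L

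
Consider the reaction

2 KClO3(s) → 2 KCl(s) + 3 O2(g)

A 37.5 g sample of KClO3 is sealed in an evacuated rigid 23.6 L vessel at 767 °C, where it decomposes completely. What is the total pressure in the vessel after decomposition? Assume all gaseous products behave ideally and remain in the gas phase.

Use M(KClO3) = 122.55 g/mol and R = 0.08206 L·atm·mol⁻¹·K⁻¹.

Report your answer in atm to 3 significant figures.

1.66 atm

n(KClO3) = 37.5 / 122.55 = 0.3060 mol
n(gas produced) = (3/2) × 0.3060 = 0.4590 mol
P = nRT/V = 0.4590 × 0.08206 × 1040.15 / 23.6 = 1.660 atm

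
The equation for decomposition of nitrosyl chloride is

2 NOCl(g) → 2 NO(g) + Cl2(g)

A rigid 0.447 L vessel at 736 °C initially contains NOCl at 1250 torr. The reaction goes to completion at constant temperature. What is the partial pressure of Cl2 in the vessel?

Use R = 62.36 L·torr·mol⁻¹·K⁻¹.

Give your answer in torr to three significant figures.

n(NOCl)₀ = PV/RT = (1250 × 0.447) / (62.36 × 1009.15) = 0.008879 mol
n(Cl2) = (1/2) × 0.008879 = 0.004439 mol
P(Cl2) = nRT/V = 0.004439 × 62.36 × 1009.15 / 0.447 = 624.9 torr

625 torr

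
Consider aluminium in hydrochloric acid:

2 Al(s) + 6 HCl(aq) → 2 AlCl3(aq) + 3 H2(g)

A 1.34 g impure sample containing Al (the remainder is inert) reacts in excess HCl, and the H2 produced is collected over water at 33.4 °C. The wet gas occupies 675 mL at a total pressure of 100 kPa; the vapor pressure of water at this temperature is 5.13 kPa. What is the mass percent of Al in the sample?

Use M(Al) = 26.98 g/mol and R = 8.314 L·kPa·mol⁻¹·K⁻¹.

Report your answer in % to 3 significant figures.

33.7 %

P(H2) = 100 − 5.13 = 94.87 kPa
n(H2) = PV/RT = (94.87 × 0.6750) / (8.314 × 306.55) = 0.02513 mol
n(Al) = (2/3) × 0.02513 = 0.01675 mol
m(Al) = 0.01675 × 26.98 = 0.4519 g
%Al = 0.4519 / 1.34 × 100 = 33.72%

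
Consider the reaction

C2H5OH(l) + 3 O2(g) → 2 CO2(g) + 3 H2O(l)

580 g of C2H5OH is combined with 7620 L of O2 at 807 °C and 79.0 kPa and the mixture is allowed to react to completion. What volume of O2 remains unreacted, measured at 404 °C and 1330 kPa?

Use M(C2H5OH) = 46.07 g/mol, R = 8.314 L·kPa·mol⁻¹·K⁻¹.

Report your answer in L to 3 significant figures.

n(C2H5OH) = 580 / 46.07 = 12.59 mol
n(O2) = PV/RT = (79.0 × 7620) / (8.314 × 1080.15) = 67.03 mol
For 12.59 mol C2H5OH, stoichiometry requires (3/1) × 12.59 = 37.77 mol O2; 67.03 mol is available, so C2H5OH is limiting.
n(O2) consumed = (3/1) × 12.59 = 37.77 mol; remaining = 67.03 − 37.77 = 29.26 mol
V(O2) = nRT/P = 29.26 × 8.314 × 677.15 / 1330 = 123.9 L

124 L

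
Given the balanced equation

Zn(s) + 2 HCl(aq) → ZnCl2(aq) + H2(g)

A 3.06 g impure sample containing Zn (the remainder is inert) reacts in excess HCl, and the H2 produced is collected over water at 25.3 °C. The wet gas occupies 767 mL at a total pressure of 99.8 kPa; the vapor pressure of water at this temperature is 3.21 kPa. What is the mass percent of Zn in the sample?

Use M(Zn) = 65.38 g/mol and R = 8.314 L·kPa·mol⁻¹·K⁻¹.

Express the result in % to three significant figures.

63.8 %

P(H2) = 99.8 − 3.21 = 96.59 kPa
n(H2) = PV/RT = (96.59 × 0.7670) / (8.314 × 298.45) = 0.02986 mol
n(Zn) = (1/1) × 0.02986 = 0.02986 mol
m(Zn) = 0.02986 × 65.38 = 1.952 g
%Zn = 1.952 / 3.06 × 100 = 63.79%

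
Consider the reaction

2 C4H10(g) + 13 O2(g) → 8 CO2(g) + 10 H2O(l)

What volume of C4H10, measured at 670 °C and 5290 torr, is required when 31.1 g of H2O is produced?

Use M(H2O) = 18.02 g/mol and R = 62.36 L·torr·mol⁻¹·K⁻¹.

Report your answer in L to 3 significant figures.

n(H2O) = 31.10 / 18.02 = 1.726 mol
n(C4H10) = (2/10) × 1.726 = 0.3452 mol
V = nRT/P = 0.3452 × 62.36 × 943.15 / 5290 = 3.838 L

3.84 L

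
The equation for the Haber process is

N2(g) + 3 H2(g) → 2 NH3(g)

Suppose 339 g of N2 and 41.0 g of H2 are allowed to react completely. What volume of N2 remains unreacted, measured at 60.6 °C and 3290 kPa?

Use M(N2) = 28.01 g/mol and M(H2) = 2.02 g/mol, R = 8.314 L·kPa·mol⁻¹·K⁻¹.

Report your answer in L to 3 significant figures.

4.50 L

n(N2) = 339 / 28.01 = 12.10 mol
n(H2) = 41.0 / 2.02 = 20.30 mol
For 12.10 mol N2, stoichiometry requires (3/1) × 12.10 = 36.30 mol H2; 20.30 mol is available, so H2 is limiting.
n(N2) consumed = (1/3) × 20.30 = 6.767 mol; remaining = 12.10 − 6.767 = 5.333 mol
V(N2) = nRT/P = 5.333 × 8.314 × 333.75 / 3290 = 4.498 L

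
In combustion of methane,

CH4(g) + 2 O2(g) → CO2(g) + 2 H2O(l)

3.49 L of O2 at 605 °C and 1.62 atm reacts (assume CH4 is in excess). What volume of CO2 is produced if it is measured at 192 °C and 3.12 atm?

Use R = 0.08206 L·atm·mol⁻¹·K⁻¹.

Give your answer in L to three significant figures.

n(O2) = PV/RT = (1.62 × 3.49) / (0.08206 × 878.15) = 0.07846 mol
n(CO2) = (1/2) × 0.07846 = 0.03923 mol
V = nRT/P = 0.03923 × 0.08206 × 465.15 / 3.12 = 0.4799 L

0.480 L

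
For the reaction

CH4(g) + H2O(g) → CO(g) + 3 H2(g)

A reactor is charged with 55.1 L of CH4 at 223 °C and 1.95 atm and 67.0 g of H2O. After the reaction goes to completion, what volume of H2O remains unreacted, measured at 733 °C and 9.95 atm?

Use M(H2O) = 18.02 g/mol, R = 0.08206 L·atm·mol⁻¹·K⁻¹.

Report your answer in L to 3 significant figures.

8.95 L

n(CH4) = PV/RT = (1.95 × 55.1) / (0.08206 × 496.15) = 2.639 mol
n(H2O) = 67.0 / 18.02 = 3.718 mol
For 2.639 mol CH4, stoichiometry requires (1/1) × 2.639 = 2.639 mol H2O; 3.718 mol is available, so CH4 is limiting.
n(H2O) consumed = (1/1) × 2.639 = 2.639 mol; remaining = 3.718 − 2.639 = 1.079 mol
V(H2O) = nRT/P = 1.079 × 0.08206 × 1006.15 / 9.95 = 8.953 L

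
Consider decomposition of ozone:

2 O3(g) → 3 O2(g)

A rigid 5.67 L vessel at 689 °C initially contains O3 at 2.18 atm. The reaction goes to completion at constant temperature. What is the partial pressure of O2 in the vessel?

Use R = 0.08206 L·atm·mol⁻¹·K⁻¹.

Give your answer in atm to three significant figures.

n(O3)₀ = PV/RT = (2.18 × 5.67) / (0.08206 × 962.15) = 0.1566 mol
n(O2) = (3/2) × 0.1566 = 0.2349 mol
P(O2) = nRT/V = 0.2349 × 0.08206 × 962.15 / 5.67 = 3.271 atm

3.27 atm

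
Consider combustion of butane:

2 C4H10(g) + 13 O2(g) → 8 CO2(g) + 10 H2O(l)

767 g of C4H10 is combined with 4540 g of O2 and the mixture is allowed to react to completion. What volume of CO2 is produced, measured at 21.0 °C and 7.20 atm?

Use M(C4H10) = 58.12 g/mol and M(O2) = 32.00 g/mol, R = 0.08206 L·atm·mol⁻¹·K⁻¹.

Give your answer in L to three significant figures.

n(C4H10) = 767 / 58.12 = 13.20 mol
n(O2) = 4540 / 32.00 = 141.9 mol
For 13.20 mol C4H10, stoichiometry requires (13/2) × 13.20 = 85.80 mol O2; 141.9 mol is available, so C4H10 is limiting.
n(CO2) = (8/2) × 13.20 = 52.80 mol
V(CO2) = nRT/P = 52.80 × 0.08206 × 294.15 / 7.20 = 177.0 L

177 L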